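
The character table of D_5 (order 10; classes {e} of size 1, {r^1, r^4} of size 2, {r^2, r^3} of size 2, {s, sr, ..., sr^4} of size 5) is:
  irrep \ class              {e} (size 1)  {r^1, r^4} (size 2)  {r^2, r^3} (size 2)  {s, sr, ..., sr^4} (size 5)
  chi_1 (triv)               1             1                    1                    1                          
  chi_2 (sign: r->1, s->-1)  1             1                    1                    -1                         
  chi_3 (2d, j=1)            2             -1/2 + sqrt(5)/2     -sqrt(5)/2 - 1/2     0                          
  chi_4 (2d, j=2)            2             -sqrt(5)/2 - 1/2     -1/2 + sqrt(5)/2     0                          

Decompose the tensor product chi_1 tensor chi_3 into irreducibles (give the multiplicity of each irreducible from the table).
chi_1 tensor chi_3 = chi_3 (all other irreducibles have multiplicity 0).

Why: The character of a tensor product is the pointwise product (chi_1 * chi_3)(C) = chi_1(C) * chi_3(C):
  {e}: (1)*(2), {r^1, r^4}: (1)*(-1/2 + sqrt(5)/2), {r^2, r^3}: (1)*(-sqrt(5)/2 - 1/2), {s, sr, ..., sr^4}: (1)*(0)
so (chi_1 * chi_3) takes values
  {e} -> 2, {r^1, r^4} -> -1/2 + sqrt(5)/2, {r^2, r^3} -> -sqrt(5)/2 - 1/2, {s, sr, ..., sr^4} -> 0.
Now take the inner product of this character with each irreducible chi from the table, <chi_1*chi_3, chi> = (1/10) sum_C |C| (chi_1*chi_3)(C) conj(chi(C)):
  <chi_1*chi_3, chi_1> = (1/10)[1*(2)*conj(1) + 2*(-1/2 + sqrt(5)/2)*conj(1) + 2*(-sqrt(5)/2 - 1/2)*conj(1) + 5*(0)*conj(1)]
      = (1/10)[(2) + (-1 + sqrt(5)) + (-sqrt(5) - 1) + (0)] = 0/10 = 0
  <chi_1*chi_3, chi_2> = (1/10)[1*(2)*conj(1) + 2*(-1/2 + sqrt(5)/2)*conj(1) + 2*(-sqrt(5)/2 - 1/2)*conj(1) + 5*(0)*conj(-1)]
      = (1/10)[(2) + (-1 + sqrt(5)) + (-sqrt(5) - 1) + (0)] = 0/10 = 0
  <chi_1*chi_3, chi_3> = (1/10)[1*(2)*conj(2) + 2*(-1/2 + sqrt(5)/2)*conj(-1/2 + sqrt(5)/2) + 2*(-sqrt(5)/2 - 1/2)*conj(-sqrt(5)/2 - 1/2) + 5*(0)*conj(0)]
      = (1/10)[(4) + (3 - sqrt(5)) + (sqrt(5) + 3) + (0)] = 10/10 = 1
  <chi_1*chi_3, chi_4> = (1/10)[1*(2)*conj(2) + 2*(-1/2 + sqrt(5)/2)*conj(-sqrt(5)/2 - 1/2) + 2*(-sqrt(5)/2 - 1/2)*conj(-1/2 + sqrt(5)/2) + 5*(0)*conj(0)]
      = (1/10)[(4) + (-2) + (-2) + (0)] = 0/10 = 0
Hence the multiplicities are chi_3: 1. Dimension check: dim(chi_1)*dim(chi_3) = 1*2 = 2 and sum (mult * dim) = 1*2 = 2.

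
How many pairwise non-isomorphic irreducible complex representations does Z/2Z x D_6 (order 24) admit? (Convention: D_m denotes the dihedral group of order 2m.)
12

Argument: The number of irreducible complex representations of a finite group equals its number of conjugacy classes. For a direct product, #classes(G x H) = #classes(G) * #classes(H). Z/2Z has 2 classes (abelian), D_6 has 6 classes, so 2 * 6 = 12, so Z/2Z x D_6 (order 24) has exactly 12 irreducible complex representations.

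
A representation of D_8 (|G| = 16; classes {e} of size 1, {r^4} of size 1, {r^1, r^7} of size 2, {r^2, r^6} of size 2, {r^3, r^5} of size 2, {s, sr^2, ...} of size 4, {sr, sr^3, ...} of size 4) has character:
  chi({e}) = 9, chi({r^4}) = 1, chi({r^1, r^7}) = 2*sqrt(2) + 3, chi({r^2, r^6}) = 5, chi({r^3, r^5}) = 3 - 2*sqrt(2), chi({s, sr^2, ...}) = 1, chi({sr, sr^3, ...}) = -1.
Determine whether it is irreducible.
Not irreducible (reducible): <chi, chi> = 13 > 1.

Derivation: <chi, chi> = (1/|G|) sum_C |C| * |chi(C)|^2 = (1/16)[1*|9|^2 + 1*|1|^2 + 2*|2*sqrt(2) + 3|^2 + 2*|5|^2 + 2*|3 - 2*sqrt(2)|^2 + 4*|1|^2 + 4*|-1|^2]
  = (1/16)[(81) + (1) + (24*sqrt(2) + 34) + (50) + (34 - 24*sqrt(2)) + (4) + (4)] = 208/16 = 13.
A character is irreducible iff <chi, chi> = 1, so this representation is reducible.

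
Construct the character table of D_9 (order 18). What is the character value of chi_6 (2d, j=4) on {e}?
Conjugacy classes: {e} of size 1, {r^1, r^8} of size 2, {r^2, r^7} of size 2, {r^3, r^6} of size 2, {r^4, r^5} of size 2, {s, sr, ..., sr^8} of size 9.
Character table:
  irrep \ class              {e} (size 1)  {r^1, r^8} (size 2)  {r^2, r^7} (size 2)  {r^3, r^6} (size 2)  {r^4, r^5} (size 2)  {s, sr, ..., sr^8} (size 9)
  chi_1 (triv)               1             1                    1                    1                    1                    1                          
  chi_2 (sign: r->1, s->-1)  1             1                    1                    1                    1                    -1                         
  chi_3 (2d, j=1)            2             2*cos(2*pi/9)        2*cos(4*pi/9)        -1                   -2*cos(pi/9)         0                          
  chi_4 (2d, j=2)            2             2*cos(4*pi/9)        -2*cos(pi/9)         -1                   2*cos(2*pi/9)        0                          
  chi_5 (2d, j=3)            2             -1                   -1                   2                    -1                   0                          
  chi_6 (2d, j=4)            2             -2*cos(pi/9)         2*cos(2*pi/9)        -1                   2*cos(4*pi/9)        0                          

Spot check: chi_6 (2d, j=4) on {e} = 2.

D_9 has order 2*9 = 18 with 6 conjugacy classes, hence 6 irreducibles. Sum of squared dims 1 + 1 + 4 + 4 + 4 + 4 = 18 = |G|. Linear characters come from the abelianisation; the 2-dimensional irreps have character r^k -> 2*cos(2*pi*j*k/9), reflections -> 0.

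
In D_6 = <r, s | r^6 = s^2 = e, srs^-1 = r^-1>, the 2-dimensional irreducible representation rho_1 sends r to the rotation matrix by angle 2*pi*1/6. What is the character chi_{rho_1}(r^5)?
chi_{rho_1}(r^5) = 2*cos(2*pi*1*5/6) = 1

Why: rho_1(r^5) is rotation by angle 2*pi*1*5/6, whose trace is 2*cos(2*pi*1*5/6) = 1.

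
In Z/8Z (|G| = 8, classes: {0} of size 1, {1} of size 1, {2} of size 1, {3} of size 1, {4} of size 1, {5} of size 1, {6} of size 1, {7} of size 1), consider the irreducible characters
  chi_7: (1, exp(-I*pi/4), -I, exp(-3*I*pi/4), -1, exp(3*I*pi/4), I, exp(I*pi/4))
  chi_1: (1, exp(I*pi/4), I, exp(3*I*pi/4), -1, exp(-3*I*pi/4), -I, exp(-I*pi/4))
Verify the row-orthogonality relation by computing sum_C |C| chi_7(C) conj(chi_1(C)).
Sum = 0; so <chi_7, chi_1> = 0 (distinct irreducibles are orthogonal).

Reasoning: Compute term by term over conjugacy classes (|C| * chi_7(C) * conj(chi_1(C))):
  1*(1)*conj(1) + 1*(exp(-I*pi/4))*conj(exp(I*pi/4)) + 1*(-I)*conj(I) + 1*(exp(-3*I*pi/4))*conj(exp(3*I*pi/4)) + 1*(-1)*conj(-1) + 1*(exp(3*I*pi/4))*conj(exp(-3*I*pi/4)) + 1*(I)*conj(-I) + 1*(exp(I*pi/4))*conj(exp(-I*pi/4))
  = (1) + (-I) + (-1) + (I) + (1) + (-I) + (-1) + (I)
  = 0.
(Exp terms are combined using exp(i*s)*conj(exp(i*t)) = exp(i*(s-t)), and sums of them are collapsed using the identity that for every m > 1 the m distinct m-th roots of unity sum to 0, e.g. 1 + exp(2*I*pi/3) + exp(-2*I*pi/3) = 0.)
Dividing by |G| = 8 gives 0/8 = 0, matching the row-orthogonality relation <chi_7, chi_1> = [chi_7 = chi_1].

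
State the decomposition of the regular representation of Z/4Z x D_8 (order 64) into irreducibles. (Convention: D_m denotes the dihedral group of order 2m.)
Each irreducible V_i of dimension d_i appears with multiplicity d_i, i.e. rho_reg = (direct sum over all irreducibles V_i) d_i V_i. The irreducible dimensions for Z/4Z x D_8 are 1, 1, 1, 1, 1, 1, 1, 1, 1, 1, 1, 1, 1, 1, 1, 1, 2, 2, 2, 2, 2, 2, 2, 2, 2, 2, 2, 2: 16 irreducibles of dimension 1, each with multiplicity 1; 12 irreducibles of dimension 2, each with multiplicity 2. Total dimension 16*1*1 + 12*2*2 = 64 = |G|.

Reasoning: General theorem: in the regular representation of a finite group G, each irreducible appears with multiplicity equal to its dimension. Check: dim(rho_reg) = sum d_i^2 = 1 + 1 + 1 + 1 + 1 + 1 + 1 + 1 + 1 + 1 + 1 + 1 + 1 + 1 + 1 + 1 + 4 + 4 + 4 + 4 + 4 + 4 + 4 + 4 + 4 + 4 + 4 + 4 = 64 = |G|.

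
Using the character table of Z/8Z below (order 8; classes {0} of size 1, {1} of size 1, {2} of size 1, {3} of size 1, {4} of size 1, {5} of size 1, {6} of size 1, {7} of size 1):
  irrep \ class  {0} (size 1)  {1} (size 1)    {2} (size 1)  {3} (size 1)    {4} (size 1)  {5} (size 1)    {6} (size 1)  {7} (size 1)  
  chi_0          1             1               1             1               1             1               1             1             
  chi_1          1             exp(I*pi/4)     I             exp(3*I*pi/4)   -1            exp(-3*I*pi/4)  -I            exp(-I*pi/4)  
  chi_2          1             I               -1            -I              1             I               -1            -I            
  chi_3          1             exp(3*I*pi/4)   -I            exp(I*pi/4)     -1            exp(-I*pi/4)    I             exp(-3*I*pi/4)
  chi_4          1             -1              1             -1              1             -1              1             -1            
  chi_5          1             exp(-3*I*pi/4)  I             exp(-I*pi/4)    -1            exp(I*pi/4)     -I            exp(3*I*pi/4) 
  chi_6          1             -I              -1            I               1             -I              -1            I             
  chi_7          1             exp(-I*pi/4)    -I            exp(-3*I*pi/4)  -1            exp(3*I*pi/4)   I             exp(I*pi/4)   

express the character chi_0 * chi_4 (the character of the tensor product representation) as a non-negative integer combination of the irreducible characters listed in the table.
chi_0 tensor chi_4 = chi_4 (all other irreducibles have multiplicity 0).

Proof sketch: The character of a tensor product is the pointwise product (chi_0 * chi_4)(C) = chi_0(C) * chi_4(C):
  {0}: (1)*(1), {1}: (1)*(-1), {2}: (1)*(1), {3}: (1)*(-1), {4}: (1)*(1), {5}: (1)*(-1), {6}: (1)*(1), {7}: (1)*(-1)
so (chi_0 * chi_4) takes values
  {0} -> 1, {1} -> -1, {2} -> 1, {3} -> -1, {4} -> 1, {5} -> -1, {6} -> 1, {7} -> -1.
Now take the inner product of this character with each irreducible chi from the table, <chi_0*chi_4, chi> = (1/8) sum_C |C| (chi_0*chi_4)(C) conj(chi(C)):
  <chi_0*chi_4, chi_0> = (1/8)[1*(1)*conj(1) + 1*(-1)*conj(1) + 1*(1)*conj(1) + 1*(-1)*conj(1) + 1*(1)*conj(1) + 1*(-1)*conj(1) + 1*(1)*conj(1) + 1*(-1)*conj(1)]
      = (1/8)[(1) + (-1) + (1) + (-1) + (1) + (-1) + (1) + (-1)] = 0/8 = 0
  <chi_0*chi_4, chi_1> = (1/8)[1*(1)*conj(1) + 1*(-1)*conj(exp(I*pi/4)) + 1*(1)*conj(I) + 1*(-1)*conj(exp(3*I*pi/4)) + 1*(1)*conj(-1) + 1*(-1)*conj(exp(-3*I*pi/4)) + 1*(1)*conj(-I) + 1*(-1)*conj(exp(-I*pi/4))]
      = (1/8)[(1) + (-exp(-I*pi/4)) + (-I) + (-exp(-3*I*pi/4)) + (-1) + (-exp(3*I*pi/4)) + (I) + (-exp(I*pi/4))] = 0/8 = 0
  <chi_0*chi_4, chi_2> = (1/8)[1*(1)*conj(1) + 1*(-1)*conj(I) + 1*(1)*conj(-1) + 1*(-1)*conj(-I) + 1*(1)*conj(1) + 1*(-1)*conj(I) + 1*(1)*conj(-1) + 1*(-1)*conj(-I)]
      = (1/8)[(1) + (I) + (-1) + (-I) + (1) + (I) + (-1) + (-I)] = 0/8 = 0
  <chi_0*chi_4, chi_3> = (1/8)[1*(1)*conj(1) + 1*(-1)*conj(exp(3*I*pi/4)) + 1*(1)*conj(-I) + 1*(-1)*conj(exp(I*pi/4)) + 1*(1)*conj(-1) + 1*(-1)*conj(exp(-I*pi/4)) + 1*(1)*conj(I) + 1*(-1)*conj(exp(-3*I*pi/4))]
      = (1/8)[(1) + (-exp(-3*I*pi/4)) + (I) + (-exp(-I*pi/4)) + (-1) + (-exp(I*pi/4)) + (-I) + (-exp(3*I*pi/4))] = 0/8 = 0
  <chi_0*chi_4, chi_4> = (1/8)[1*(1)*conj(1) + 1*(-1)*conj(-1) + 1*(1)*conj(1) + 1*(-1)*conj(-1) + 1*(1)*conj(1) + 1*(-1)*conj(-1) + 1*(1)*conj(1) + 1*(-1)*conj(-1)]
      = (1/8)[(1) + (1) + (1) + (1) + (1) + (1) + (1) + (1)] = 8/8 = 1
  <chi_0*chi_4, chi_5> = (1/8)[1*(1)*conj(1) + 1*(-1)*conj(exp(-3*I*pi/4)) + 1*(1)*conj(I) + 1*(-1)*conj(exp(-I*pi/4)) + 1*(1)*conj(-1) + 1*(-1)*conj(exp(I*pi/4)) + 1*(1)*conj(-I) + 1*(-1)*conj(exp(3*I*pi/4))]
      = (1/8)[(1) + (-exp(3*I*pi/4)) + (-I) + (-exp(I*pi/4)) + (-1) + (-exp(-I*pi/4)) + (I) + (-exp(-3*I*pi/4))] = 0/8 = 0
  <chi_0*chi_4, chi_6> = (1/8)[1*(1)*conj(1) + 1*(-1)*conj(-I) + 1*(1)*conj(-1) + 1*(-1)*conj(I) + 1*(1)*conj(1) + 1*(-1)*conj(-I) + 1*(1)*conj(-1) + 1*(-1)*conj(I)]
      = (1/8)[(1) + (-I) + (-1) + (I) + (1) + (-I) + (-1) + (I)] = 0/8 = 0
  <chi_0*chi_4, chi_7> = (1/8)[1*(1)*conj(1) + 1*(-1)*conj(exp(-I*pi/4)) + 1*(1)*conj(-I) + 1*(-1)*conj(exp(-3*I*pi/4)) + 1*(1)*conj(-1) + 1*(-1)*conj(exp(3*I*pi/4)) + 1*(1)*conj(I) + 1*(-1)*conj(exp(I*pi/4))]
      = (1/8)[(1) + (-exp(I*pi/4)) + (I) + (-exp(3*I*pi/4)) + (-1) + (-exp(-3*I*pi/4)) + (-I) + (-exp(-I*pi/4))] = 0/8 = 0
(Exp terms are combined using exp(i*s)*conj(exp(i*t)) = exp(i*(s-t)), and sums of them are collapsed using the identity that for every m > 1 the m distinct m-th roots of unity sum to 0, e.g. 1 + exp(2*I*pi/3) + exp(-2*I*pi/3) = 0.)
Hence the multiplicities are chi_4: 1. Dimension check: dim(chi_0)*dim(chi_4) = 1*1 = 1 and sum (mult * dim) = 1*1 = 1.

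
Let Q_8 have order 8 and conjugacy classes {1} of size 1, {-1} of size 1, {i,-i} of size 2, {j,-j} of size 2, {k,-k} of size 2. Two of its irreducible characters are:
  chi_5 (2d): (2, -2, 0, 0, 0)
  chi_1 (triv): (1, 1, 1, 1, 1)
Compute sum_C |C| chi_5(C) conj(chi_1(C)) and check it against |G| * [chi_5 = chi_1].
Sum = 0; so <chi_5, chi_1> = 0 (distinct irreducibles are orthogonal).

Why: Compute term by term over conjugacy classes (|C| * chi_5(C) * conj(chi_1(C))):
  1*(2)*conj(1) + 1*(-2)*conj(1) + 2*(0)*conj(1) + 2*(0)*conj(1) + 2*(0)*conj(1)
  = (2) + (-2) + (0) + (0) + (0)
  = 0.
Dividing by |G| = 8 gives 0/8 = 0, matching the row-orthogonality relation <chi_5, chi_1> = [chi_5 = chi_1].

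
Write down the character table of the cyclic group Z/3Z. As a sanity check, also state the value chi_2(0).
Character table of Z/3Z (irreps indexed chi_0,...,chi_2 with chi_k(m) = zeta_3^(k*m), zeta_3 = exp(2*pi*i/3)):
  irrep \ class  {0} (size 1)  {1} (size 1)    {2} (size 1)  
  chi_0          1             1               1             
  chi_1          1             exp(2*I*pi/3)   exp(-2*I*pi/3)
  chi_2          1             exp(-2*I*pi/3)  exp(2*I*pi/3) 

Spot check: chi_2(0) = zeta_3^(2*0) = zeta_3^0 = 1.

Derivation: Z/3Z is abelian, so all 3 irreducible complex representations are 1-dimensional. They are given by chi_k(m) = zeta_3^(k*m) for k = 0,...,2. Row orthogonality: sum_m chi_k(m) conj(chi_l(m)) = 3 * [k = l].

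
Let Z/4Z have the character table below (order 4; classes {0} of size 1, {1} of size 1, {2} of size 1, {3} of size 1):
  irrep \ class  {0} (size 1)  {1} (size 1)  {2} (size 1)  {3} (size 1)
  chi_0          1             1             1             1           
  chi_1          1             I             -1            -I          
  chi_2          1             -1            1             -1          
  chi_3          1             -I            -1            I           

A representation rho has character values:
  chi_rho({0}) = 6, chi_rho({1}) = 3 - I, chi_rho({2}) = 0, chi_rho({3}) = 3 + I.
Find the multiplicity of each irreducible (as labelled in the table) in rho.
Multiplicities: chi_0: 3, chi_1: 1, chi_2: 0, chi_3: 2.

Details: Use <chi_rho, chi> = (1/|G|) sum_C |C| * chi_rho(C) * conj(chi(C)) with |G| = 4 for each irreducible chi in the table:
  <chi_rho, chi_0> = (1/4)[1*(6)*conj(1) + 1*(3 - I)*conj(1) + 1*(0)*conj(1) + 1*(3 + I)*conj(1)]
      = (1/4)[(6) + (3 - I) + (0) + (3 + I)] = 12/4 = 3
  <chi_rho, chi_1> = (1/4)[1*(6)*conj(1) + 1*(3 - I)*conj(I) + 1*(0)*conj(-1) + 1*(3 + I)*conj(-I)]
      = (1/4)[(6) + (-1 - 3*I) + (0) + (-1 + 3*I)] = 4/4 = 1
  <chi_rho, chi_2> = (1/4)[1*(6)*conj(1) + 1*(3 - I)*conj(-1) + 1*(0)*conj(1) + 1*(3 + I)*conj(-1)]
      = (1/4)[(6) + (-3 + I) + (0) + (-3 - I)] = 0/4 = 0
  <chi_rho, chi_3> = (1/4)[1*(6)*conj(1) + 1*(3 - I)*conj(-I) + 1*(0)*conj(-1) + 1*(3 + I)*conj(I)]
      = (1/4)[(6) + (1 + 3*I) + (0) + (1 - 3*I)] = 8/4 = 2
(Exp terms are combined using exp(i*s)*conj(exp(i*t)) = exp(i*(s-t)), and sums of them are collapsed using the identity that for every m > 1 the m distinct m-th roots of unity sum to 0, e.g. 1 + exp(2*I*pi/3) + exp(-2*I*pi/3) = 0.)
Dimension check: dim(rho) = sum (mult * dim) = 3*1 + 1*1 + 0*1 + 2*1 = 6 = chi_rho(e) = 6.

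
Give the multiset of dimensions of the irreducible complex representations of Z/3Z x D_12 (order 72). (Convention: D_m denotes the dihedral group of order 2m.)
Dimensions: 1, 1, 1, 1, 1, 1, 1, 1, 1, 1, 1, 1, 2, 2, 2, 2, 2, 2, 2, 2, 2, 2, 2, 2, 2, 2, 2

Justification: There are 27 irreducibles (= number of conjugacy classes). Their dimensions d_i satisfy sum d_i^2 = |G| = 72: 1 + 1 + 1 + 1 + 1 + 1 + 1 + 1 + 1 + 1 + 1 + 1 + 4 + 4 + 4 + 4 + 4 + 4 + 4 + 4 + 4 + 4 + 4 + 4 + 4 + 4 + 4 = 72. (For the product with Z/3Z: each of the 3 1-dim characters of Z/3Z tensors with each irrep of D_12, giving 3 copies of each D_12-dimension.)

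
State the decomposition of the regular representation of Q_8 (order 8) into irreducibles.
Each irreducible V_i of dimension d_i appears with multiplicity d_i, i.e. rho_reg = (direct sum over all irreducibles V_i) d_i V_i. The irreducible dimensions for Q_8 are 1, 1, 1, 1, 2: 4 irreducibles of dimension 1, each with multiplicity 1; 1 irreducible of dimension 2, with multiplicity 2. Total dimension 4*1*1 + 1*2*2 = 8 = |G|.

Explanation: General theorem: in the regular representation of a finite group G, each irreducible appears with multiplicity equal to its dimension. Check: dim(rho_reg) = sum d_i^2 = 1 + 1 + 1 + 1 + 4 = 8 = |G|.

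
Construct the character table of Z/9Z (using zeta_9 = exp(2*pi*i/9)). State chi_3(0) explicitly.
Character table of Z/9Z (irreps indexed chi_0,...,chi_8 with chi_k(m) = zeta_9^(k*m), zeta_9 = exp(2*pi*i/9)):
  irrep \ class  {0} (size 1)  {1} (size 1)    {2} (size 1)    {3} (size 1)    {4} (size 1)    {5} (size 1)    {6} (size 1)    {7} (size 1)    {8} (size 1)  
  chi_0          1             1               1               1               1               1               1               1               1             
  chi_1          1             exp(2*I*pi/9)   exp(4*I*pi/9)   exp(2*I*pi/3)   exp(8*I*pi/9)   exp(-8*I*pi/9)  exp(-2*I*pi/3)  exp(-4*I*pi/9)  exp(-2*I*pi/9)
  chi_2          1             exp(4*I*pi/9)   exp(8*I*pi/9)   exp(-2*I*pi/3)  exp(-2*I*pi/9)  exp(2*I*pi/9)   exp(2*I*pi/3)   exp(-8*I*pi/9)  exp(-4*I*pi/9)
  chi_3          1             exp(2*I*pi/3)   exp(-2*I*pi/3)  1               exp(2*I*pi/3)   exp(-2*I*pi/3)  1               exp(2*I*pi/3)   exp(-2*I*pi/3)
  chi_4          1             exp(8*I*pi/9)   exp(-2*I*pi/9)  exp(2*I*pi/3)   exp(-4*I*pi/9)  exp(4*I*pi/9)   exp(-2*I*pi/3)  exp(2*I*pi/9)   exp(-8*I*pi/9)
  chi_5          1             exp(-8*I*pi/9)  exp(2*I*pi/9)   exp(-2*I*pi/3)  exp(4*I*pi/9)   exp(-4*I*pi/9)  exp(2*I*pi/3)   exp(-2*I*pi/9)  exp(8*I*pi/9) 
  chi_6          1             exp(-2*I*pi/3)  exp(2*I*pi/3)   1               exp(-2*I*pi/3)  exp(2*I*pi/3)   1               exp(-2*I*pi/3)  exp(2*I*pi/3) 
  chi_7          1             exp(-4*I*pi/9)  exp(-8*I*pi/9)  exp(2*I*pi/3)   exp(2*I*pi/9)   exp(-2*I*pi/9)  exp(-2*I*pi/3)  exp(8*I*pi/9)   exp(4*I*pi/9) 
  chi_8          1             exp(-2*I*pi/9)  exp(-4*I*pi/9)  exp(-2*I*pi/3)  exp(-8*I*pi/9)  exp(8*I*pi/9)   exp(2*I*pi/3)   exp(4*I*pi/9)   exp(2*I*pi/9) 

Spot check: chi_3(0) = zeta_9^(3*0) = zeta_9^0 = 1.

Solution. Z/9Z is abelian, so all 9 irreducible complex representations are 1-dimensional. They are given by chi_k(m) = zeta_9^(k*m) for k = 0,...,8. Row orthogonality: sum_m chi_k(m) conj(chi_l(m)) = 9 * [k = l].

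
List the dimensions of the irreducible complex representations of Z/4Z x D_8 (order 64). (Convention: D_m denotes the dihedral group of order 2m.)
Dimensions: 1, 1, 1, 1, 1, 1, 1, 1, 1, 1, 1, 1, 1, 1, 1, 1, 2, 2, 2, 2, 2, 2, 2, 2, 2, 2, 2, 2

Why: There are 28 irreducibles (= number of conjugacy classes). Their dimensions d_i satisfy sum d_i^2 = |G| = 64: 1 + 1 + 1 + 1 + 1 + 1 + 1 + 1 + 1 + 1 + 1 + 1 + 1 + 1 + 1 + 1 + 4 + 4 + 4 + 4 + 4 + 4 + 4 + 4 + 4 + 4 + 4 + 4 = 64. (For the product with Z/4Z: each of the 4 1-dim characters of Z/4Z tensors with each irrep of D_8, giving 4 copies of each D_8-dimension.)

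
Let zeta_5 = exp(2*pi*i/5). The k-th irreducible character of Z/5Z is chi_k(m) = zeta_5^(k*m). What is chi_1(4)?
chi_1(4) = zeta_5^4 = exp(-2*I*pi/5)

Proof sketch: chi_1(4) = zeta_5^(1*4) = zeta_5^4. Since zeta_5^5 = 1, this equals zeta_5^4 = exp(2*pi*i*4/5) = exp(-2*I*pi/5).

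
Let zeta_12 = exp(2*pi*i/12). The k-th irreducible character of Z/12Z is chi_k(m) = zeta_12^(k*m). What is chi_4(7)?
chi_4(7) = zeta_12^28 = exp(2*I*pi/3)

chi_4(7) = zeta_12^(4*7) = zeta_12^28. Since zeta_12^12 = 1, this equals zeta_12^4 = exp(2*pi*i*4/12) = exp(2*I*pi/3).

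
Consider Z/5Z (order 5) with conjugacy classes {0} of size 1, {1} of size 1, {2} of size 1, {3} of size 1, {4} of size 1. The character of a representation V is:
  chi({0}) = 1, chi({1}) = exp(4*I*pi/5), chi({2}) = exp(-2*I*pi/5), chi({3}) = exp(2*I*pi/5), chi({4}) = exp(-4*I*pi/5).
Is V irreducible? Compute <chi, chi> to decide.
Irreducible: <chi, chi> = 1.

Why: <chi, chi> = (1/|G|) sum_C |C| * |chi(C)|^2 = (1/5)[1*|1|^2 + 1*|exp(4*I*pi/5)|^2 + 1*|exp(-2*I*pi/5)|^2 + 1*|exp(2*I*pi/5)|^2 + 1*|exp(-4*I*pi/5)|^2]
  = (1/5)[(1) + (1) + (1) + (1) + (1)] = 5/5 = 1.
(Exp terms are combined using exp(i*s)*conj(exp(i*t)) = exp(i*(s-t)), and sums of them are collapsed using the identity that for every m > 1 the m distinct m-th roots of unity sum to 0, e.g. 1 + exp(2*I*pi/3) + exp(-2*I*pi/3) = 0.)
A character is irreducible iff <chi, chi> = 1, so this representation is irreducible.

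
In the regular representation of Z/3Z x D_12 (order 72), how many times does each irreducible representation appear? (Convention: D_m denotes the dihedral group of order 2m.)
Each irreducible V_i of dimension d_i appears with multiplicity d_i, i.e. rho_reg = (direct sum over all irreducibles V_i) d_i V_i. The irreducible dimensions for Z/3Z x D_12 are 1, 1, 1, 1, 1, 1, 1, 1, 1, 1, 1, 1, 2, 2, 2, 2, 2, 2, 2, 2, 2, 2, 2, 2, 2, 2, 2: 12 irreducibles of dimension 1, each with multiplicity 1; 15 irreducibles of dimension 2, each with multiplicity 2. Total dimension 12*1*1 + 15*2*2 = 72 = |G|.

Working: General theorem: in the regular representation of a finite group G, each irreducible appears with multiplicity equal to its dimension. Check: dim(rho_reg) = sum d_i^2 = 1 + 1 + 1 + 1 + 1 + 1 + 1 + 1 + 1 + 1 + 1 + 1 + 4 + 4 + 4 + 4 + 4 + 4 + 4 + 4 + 4 + 4 + 4 + 4 + 4 + 4 + 4 = 72 = |G|.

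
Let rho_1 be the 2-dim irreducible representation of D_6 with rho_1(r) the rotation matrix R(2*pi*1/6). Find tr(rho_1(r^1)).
chi_{rho_1}(r^1) = 2*cos(2*pi*1*1/6) = 1

Reasoning: rho_1(r^1) is rotation by angle 2*pi*1*1/6, whose trace is 2*cos(2*pi*1*1/6) = 1.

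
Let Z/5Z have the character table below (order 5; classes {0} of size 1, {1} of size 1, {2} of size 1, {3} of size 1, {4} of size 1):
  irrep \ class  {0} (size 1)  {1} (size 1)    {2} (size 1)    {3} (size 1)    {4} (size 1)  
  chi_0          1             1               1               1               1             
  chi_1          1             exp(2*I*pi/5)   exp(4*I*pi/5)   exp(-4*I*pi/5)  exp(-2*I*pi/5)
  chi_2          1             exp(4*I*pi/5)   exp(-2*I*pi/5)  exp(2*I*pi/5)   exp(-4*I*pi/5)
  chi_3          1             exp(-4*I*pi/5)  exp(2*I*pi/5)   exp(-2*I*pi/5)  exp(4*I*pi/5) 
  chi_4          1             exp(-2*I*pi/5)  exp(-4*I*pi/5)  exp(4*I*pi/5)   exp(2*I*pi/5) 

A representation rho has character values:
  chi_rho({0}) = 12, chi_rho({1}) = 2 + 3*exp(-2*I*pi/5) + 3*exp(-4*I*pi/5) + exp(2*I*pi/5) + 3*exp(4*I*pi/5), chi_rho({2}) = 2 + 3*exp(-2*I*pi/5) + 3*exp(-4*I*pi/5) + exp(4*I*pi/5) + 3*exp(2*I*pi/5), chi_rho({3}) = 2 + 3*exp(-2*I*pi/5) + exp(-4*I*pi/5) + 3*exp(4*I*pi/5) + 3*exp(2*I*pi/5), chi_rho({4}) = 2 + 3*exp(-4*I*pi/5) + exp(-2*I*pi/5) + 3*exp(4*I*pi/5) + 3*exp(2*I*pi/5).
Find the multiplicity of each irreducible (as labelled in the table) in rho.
Multiplicities: chi_0: 2, chi_1: 1, chi_2: 3, chi_3: 3, chi_4: 3.

Argument: Use <chi_rho, chi> = (1/|G|) sum_C |C| * chi_rho(C) * conj(chi(C)) with |G| = 5 for each irreducible chi in the table:
  <chi_rho, chi_0> = (1/5)[1*(12)*conj(1) + 1*(2 + 3*exp(-2*I*pi/5) + 3*exp(-4*I*pi/5) + exp(2*I*pi/5) + 3*exp(4*I*pi/5))*conj(1) + 1*(2 + 3*exp(-2*I*pi/5) + 3*exp(-4*I*pi/5) + exp(4*I*pi/5) + 3*exp(2*I*pi/5))*conj(1) + 1*(2 + 3*exp(-2*I*pi/5) + exp(-4*I*pi/5) + 3*exp(4*I*pi/5) + 3*exp(2*I*pi/5))*conj(1) + 1*(2 + 3*exp(-4*I*pi/5) + exp(-2*I*pi/5) + 3*exp(4*I*pi/5) + 3*exp(2*I*pi/5))*conj(1)]
      = (1/5)[(12) + (2 + 3*exp(-2*I*pi/5) + 3*exp(-4*I*pi/5) + exp(2*I*pi/5) + 3*exp(4*I*pi/5)) + (2 + 3*exp(-2*I*pi/5) + 3*exp(-4*I*pi/5) + exp(4*I*pi/5) + 3*exp(2*I*pi/5)) + (2 + 3*exp(-2*I*pi/5) + exp(-4*I*pi/5) + 3*exp(4*I*pi/5) + 3*exp(2*I*pi/5)) + (2 + 3*exp(-4*I*pi/5) + exp(-2*I*pi/5) + 3*exp(4*I*pi/5) + 3*exp(2*I*pi/5))] = 10/5 = 2
  <chi_rho, chi_1> = (1/5)[1*(12)*conj(1) + 1*(2 + 3*exp(-2*I*pi/5) + 3*exp(-4*I*pi/5) + exp(2*I*pi/5) + 3*exp(4*I*pi/5))*conj(exp(2*I*pi/5)) + 1*(2 + 3*exp(-2*I*pi/5) + 3*exp(-4*I*pi/5) + exp(4*I*pi/5) + 3*exp(2*I*pi/5))*conj(exp(4*I*pi/5)) + 1*(2 + 3*exp(-2*I*pi/5) + exp(-4*I*pi/5) + 3*exp(4*I*pi/5) + 3*exp(2*I*pi/5))*conj(exp(-4*I*pi/5)) + 1*(2 + 3*exp(-4*I*pi/5) + exp(-2*I*pi/5) + 3*exp(4*I*pi/5) + 3*exp(2*I*pi/5))*conj(exp(-2*I*pi/5))]
      = (1/5)[(12) + (1 + 2*exp(-2*I*pi/5) + 3*exp(-4*I*pi/5) + 3*exp(4*I*pi/5) + 3*exp(2*I*pi/5)) + (1 + 3*exp(-2*I*pi/5) + 2*exp(-4*I*pi/5) + 3*exp(4*I*pi/5) + 3*exp(2*I*pi/5)) + (1 + 3*exp(-2*I*pi/5) + 3*exp(-4*I*pi/5) + 2*exp(4*I*pi/5) + 3*exp(2*I*pi/5)) + (1 + 3*exp(-2*I*pi/5) + 3*exp(-4*I*pi/5) + 3*exp(4*I*pi/5) + 2*exp(2*I*pi/5))] = 5/5 = 1
  <chi_rho, chi_2> = (1/5)[1*(12)*conj(1) + 1*(2 + 3*exp(-2*I*pi/5) + 3*exp(-4*I*pi/5) + exp(2*I*pi/5) + 3*exp(4*I*pi/5))*conj(exp(4*I*pi/5)) + 1*(2 + 3*exp(-2*I*pi/5) + 3*exp(-4*I*pi/5) + exp(4*I*pi/5) + 3*exp(2*I*pi/5))*conj(exp(-2*I*pi/5)) + 1*(2 + 3*exp(-2*I*pi/5) + exp(-4*I*pi/5) + 3*exp(4*I*pi/5) + 3*exp(2*I*pi/5))*conj(exp(2*I*pi/5)) + 1*(2 + 3*exp(-4*I*pi/5) + exp(-2*I*pi/5) + 3*exp(4*I*pi/5) + 3*exp(2*I*pi/5))*conj(exp(-4*I*pi/5))]
      = (1/5)[(12) + (3 + 2*exp(-4*I*pi/5) + exp(-2*I*pi/5) + 3*exp(4*I*pi/5) + 3*exp(2*I*pi/5)) + (3 + 3*exp(-2*I*pi/5) + exp(-4*I*pi/5) + 3*exp(4*I*pi/5) + 2*exp(2*I*pi/5)) + (3 + 2*exp(-2*I*pi/5) + 3*exp(-4*I*pi/5) + exp(4*I*pi/5) + 3*exp(2*I*pi/5)) + (3 + 3*exp(-2*I*pi/5) + 3*exp(-4*I*pi/5) + exp(2*I*pi/5) + 2*exp(4*I*pi/5))] = 15/5 = 3
  <chi_rho, chi_3> = (1/5)[1*(12)*conj(1) + 1*(2 + 3*exp(-2*I*pi/5) + 3*exp(-4*I*pi/5) + exp(2*I*pi/5) + 3*exp(4*I*pi/5))*conj(exp(-4*I*pi/5)) + 1*(2 + 3*exp(-2*I*pi/5) + 3*exp(-4*I*pi/5) + exp(4*I*pi/5) + 3*exp(2*I*pi/5))*conj(exp(2*I*pi/5)) + 1*(2 + 3*exp(-2*I*pi/5) + exp(-4*I*pi/5) + 3*exp(4*I*pi/5) + 3*exp(2*I*pi/5))*conj(exp(-2*I*pi/5)) + 1*(2 + 3*exp(-4*I*pi/5) + exp(-2*I*pi/5) + 3*exp(4*I*pi/5) + 3*exp(2*I*pi/5))*conj(exp(4*I*pi/5))]
      = (1/5)[(12) + (3 + 3*exp(-2*I*pi/5) + exp(-4*I*pi/5) + 2*exp(4*I*pi/5) + 3*exp(2*I*pi/5)) + (3 + 2*exp(-2*I*pi/5) + 3*exp(-4*I*pi/5) + exp(2*I*pi/5) + 3*exp(4*I*pi/5)) + (3 + 3*exp(-4*I*pi/5) + exp(-2*I*pi/5) + 3*exp(4*I*pi/5) + 2*exp(2*I*pi/5)) + (3 + 3*exp(-2*I*pi/5) + 2*exp(-4*I*pi/5) + exp(4*I*pi/5) + 3*exp(2*I*pi/5))] = 15/5 = 3
  <chi_rho, chi_4> = (1/5)[1*(12)*conj(1) + 1*(2 + 3*exp(-2*I*pi/5) + 3*exp(-4*I*pi/5) + exp(2*I*pi/5) + 3*exp(4*I*pi/5))*conj(exp(-2*I*pi/5)) + 1*(2 + 3*exp(-2*I*pi/5) + 3*exp(-4*I*pi/5) + exp(4*I*pi/5) + 3*exp(2*I*pi/5))*conj(exp(-4*I*pi/5)) + 1*(2 + 3*exp(-2*I*pi/5) + exp(-4*I*pi/5) + 3*exp(4*I*pi/5) + 3*exp(2*I*pi/5))*conj(exp(4*I*pi/5)) + 1*(2 + 3*exp(-4*I*pi/5) + exp(-2*I*pi/5) + 3*exp(4*I*pi/5) + 3*exp(2*I*pi/5))*conj(exp(2*I*pi/5))]
      = (1/5)[(12) + (3 + 3*exp(-2*I*pi/5) + 3*exp(-4*I*pi/5) + exp(4*I*pi/5) + 2*exp(2*I*pi/5)) + (3 + 3*exp(-4*I*pi/5) + exp(-2*I*pi/5) + 2*exp(4*I*pi/5) + 3*exp(2*I*pi/5)) + (3 + 3*exp(-2*I*pi/5) + 2*exp(-4*I*pi/5) + exp(2*I*pi/5) + 3*exp(4*I*pi/5)) + (3 + 2*exp(-2*I*pi/5) + exp(-4*I*pi/5) + 3*exp(4*I*pi/5) + 3*exp(2*I*pi/5))] = 15/5 = 3
(Exp terms are combined using exp(i*s)*conj(exp(i*t)) = exp(i*(s-t)), and sums of them are collapsed using the identity that for every m > 1 the m distinct m-th roots of unity sum to 0, e.g. 1 + exp(2*I*pi/3) + exp(-2*I*pi/3) = 0.)
Dimension check: dim(rho) = sum (mult * dim) = 2*1 + 1*1 + 3*1 + 3*1 + 3*1 = 12 = chi_rho(e) = 12.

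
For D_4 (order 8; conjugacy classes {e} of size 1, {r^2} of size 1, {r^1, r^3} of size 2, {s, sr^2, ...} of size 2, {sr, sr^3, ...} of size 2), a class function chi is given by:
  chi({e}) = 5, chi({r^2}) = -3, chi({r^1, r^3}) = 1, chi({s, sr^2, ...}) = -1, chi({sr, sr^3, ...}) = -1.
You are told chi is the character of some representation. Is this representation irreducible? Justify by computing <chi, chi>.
Not irreducible (reducible): <chi, chi> = 5 > 1.

Details: <chi, chi> = (1/|G|) sum_C |C| * |chi(C)|^2 = (1/8)[1*|5|^2 + 1*|-3|^2 + 2*|1|^2 + 2*|-1|^2 + 2*|-1|^2]
  = (1/8)[(25) + (9) + (2) + (2) + (2)] = 40/8 = 5.
A character is irreducible iff <chi, chi> = 1, so this representation is reducible.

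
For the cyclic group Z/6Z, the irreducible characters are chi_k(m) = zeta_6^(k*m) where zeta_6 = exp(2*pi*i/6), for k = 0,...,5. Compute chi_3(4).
chi_3(4) = zeta_6^12 = 1

Details: chi_3(4) = zeta_6^(3*4) = zeta_6^12. Since zeta_6^6 = 1, this equals zeta_6^0 = exp(2*pi*i*0/6) = 1.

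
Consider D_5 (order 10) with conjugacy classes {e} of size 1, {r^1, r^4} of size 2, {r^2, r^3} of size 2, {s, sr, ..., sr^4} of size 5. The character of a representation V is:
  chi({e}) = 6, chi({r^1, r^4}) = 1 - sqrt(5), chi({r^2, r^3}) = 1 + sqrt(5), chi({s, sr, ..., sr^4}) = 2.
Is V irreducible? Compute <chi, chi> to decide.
Not irreducible (reducible): <chi, chi> = 8 > 1.

Reasoning: <chi, chi> = (1/|G|) sum_C |C| * |chi(C)|^2 = (1/10)[1*|6|^2 + 2*|1 - sqrt(5)|^2 + 2*|1 + sqrt(5)|^2 + 5*|2|^2]
  = (1/10)[(36) + (12 - 4*sqrt(5)) + (4*sqrt(5) + 12) + (20)] = 80/10 = 8.
A character is irreducible iff <chi, chi> = 1, so this representation is reducible.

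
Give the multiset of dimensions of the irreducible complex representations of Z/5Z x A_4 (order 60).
Dimensions: 1, 1, 1, 1, 1, 1, 1, 1, 1, 1, 1, 1, 1, 1, 1, 3, 3, 3, 3, 3

Why: There are 20 irreducibles (= number of conjugacy classes). Their dimensions d_i satisfy sum d_i^2 = |G| = 60: 1 + 1 + 1 + 1 + 1 + 1 + 1 + 1 + 1 + 1 + 1 + 1 + 1 + 1 + 1 + 9 + 9 + 9 + 9 + 9 = 60. (For the product with Z/5Z: each of the 5 1-dim characters of Z/5Z tensors with each irrep of A_4, giving 5 copies of each A_4-dimension.)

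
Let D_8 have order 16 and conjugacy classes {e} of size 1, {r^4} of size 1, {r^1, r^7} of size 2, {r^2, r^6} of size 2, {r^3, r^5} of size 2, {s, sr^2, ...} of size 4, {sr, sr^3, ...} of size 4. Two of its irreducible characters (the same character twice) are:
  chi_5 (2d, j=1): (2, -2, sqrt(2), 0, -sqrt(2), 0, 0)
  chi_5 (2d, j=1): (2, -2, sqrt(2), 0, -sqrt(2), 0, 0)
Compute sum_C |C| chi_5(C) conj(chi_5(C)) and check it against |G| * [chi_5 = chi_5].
Sum = 16 = |G| = 16; so <chi_5, chi_5> = 1 (norm-1 confirms irreducibility).

Working: Compute term by term over conjugacy classes (|C| * chi_5(C) * conj(chi_5(C))):
  1*(2)*conj(2) + 1*(-2)*conj(-2) + 2*(sqrt(2))*conj(sqrt(2)) + 2*(0)*conj(0) + 2*(-sqrt(2))*conj(-sqrt(2)) + 4*(0)*conj(0) + 4*(0)*conj(0)
  = (4) + (4) + (4) + (0) + (4) + (0) + (0)
  = 16.
Dividing by |G| = 16 gives 16/16 = 1, matching the row-orthogonality relation <chi_5, chi_5> = [chi_5 = chi_5].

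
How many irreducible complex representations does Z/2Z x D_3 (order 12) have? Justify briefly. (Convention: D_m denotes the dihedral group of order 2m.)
6

The number of irreducible complex representations of a finite group equals its number of conjugacy classes. For a direct product, #classes(G x H) = #classes(G) * #classes(H). Z/2Z has 2 classes (abelian), D_3 has 3 classes, so 2 * 3 = 6, so Z/2Z x D_3 (order 12) has exactly 6 irreducible complex representations.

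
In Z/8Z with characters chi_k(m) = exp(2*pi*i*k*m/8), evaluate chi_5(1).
chi_5(1) = zeta_8^5 = exp(-3*I*pi/4)

Explanation: chi_5(1) = zeta_8^(5*1) = zeta_8^5. Since zeta_8^8 = 1, this equals zeta_8^5 = exp(2*pi*i*5/8) = exp(-3*I*pi/4).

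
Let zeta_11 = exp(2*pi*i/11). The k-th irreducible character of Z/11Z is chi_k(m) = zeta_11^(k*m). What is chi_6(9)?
chi_6(9) = zeta_11^54 = exp(-2*I*pi/11)

Why: chi_6(9) = zeta_11^(6*9) = zeta_11^54. Since zeta_11^11 = 1, this equals zeta_11^10 = exp(2*pi*i*10/11) = exp(-2*I*pi/11).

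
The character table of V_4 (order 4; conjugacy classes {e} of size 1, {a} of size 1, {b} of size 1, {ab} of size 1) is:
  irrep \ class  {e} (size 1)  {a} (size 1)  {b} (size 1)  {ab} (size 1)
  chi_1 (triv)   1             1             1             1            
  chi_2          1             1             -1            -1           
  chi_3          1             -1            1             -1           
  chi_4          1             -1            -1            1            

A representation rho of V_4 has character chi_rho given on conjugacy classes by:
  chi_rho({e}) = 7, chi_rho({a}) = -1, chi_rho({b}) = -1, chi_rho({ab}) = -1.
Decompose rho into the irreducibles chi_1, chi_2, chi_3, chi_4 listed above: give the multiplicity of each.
Multiplicities: chi_1: 1, chi_2: 2, chi_3: 2, chi_4: 2.

Details: Use <chi_rho, chi> = (1/|G|) sum_C |C| * chi_rho(C) * conj(chi(C)) with |G| = 4 for each irreducible chi in the table:
  <chi_rho, chi_1> = (1/4)[1*(7)*conj(1) + 1*(-1)*conj(1) + 1*(-1)*conj(1) + 1*(-1)*conj(1)]
      = (1/4)[(7) + (-1) + (-1) + (-1)] = 4/4 = 1
  <chi_rho, chi_2> = (1/4)[1*(7)*conj(1) + 1*(-1)*conj(1) + 1*(-1)*conj(-1) + 1*(-1)*conj(-1)]
      = (1/4)[(7) + (-1) + (1) + (1)] = 8/4 = 2
  <chi_rho, chi_3> = (1/4)[1*(7)*conj(1) + 1*(-1)*conj(-1) + 1*(-1)*conj(1) + 1*(-1)*conj(-1)]
      = (1/4)[(7) + (1) + (-1) + (1)] = 8/4 = 2
  <chi_rho, chi_4> = (1/4)[1*(7)*conj(1) + 1*(-1)*conj(-1) + 1*(-1)*conj(-1) + 1*(-1)*conj(1)]
      = (1/4)[(7) + (1) + (1) + (-1)] = 8/4 = 2
Dimension check: dim(rho) = sum (mult * dim) = 1*1 + 2*1 + 2*1 + 2*1 = 7 = chi_rho(e) = 7.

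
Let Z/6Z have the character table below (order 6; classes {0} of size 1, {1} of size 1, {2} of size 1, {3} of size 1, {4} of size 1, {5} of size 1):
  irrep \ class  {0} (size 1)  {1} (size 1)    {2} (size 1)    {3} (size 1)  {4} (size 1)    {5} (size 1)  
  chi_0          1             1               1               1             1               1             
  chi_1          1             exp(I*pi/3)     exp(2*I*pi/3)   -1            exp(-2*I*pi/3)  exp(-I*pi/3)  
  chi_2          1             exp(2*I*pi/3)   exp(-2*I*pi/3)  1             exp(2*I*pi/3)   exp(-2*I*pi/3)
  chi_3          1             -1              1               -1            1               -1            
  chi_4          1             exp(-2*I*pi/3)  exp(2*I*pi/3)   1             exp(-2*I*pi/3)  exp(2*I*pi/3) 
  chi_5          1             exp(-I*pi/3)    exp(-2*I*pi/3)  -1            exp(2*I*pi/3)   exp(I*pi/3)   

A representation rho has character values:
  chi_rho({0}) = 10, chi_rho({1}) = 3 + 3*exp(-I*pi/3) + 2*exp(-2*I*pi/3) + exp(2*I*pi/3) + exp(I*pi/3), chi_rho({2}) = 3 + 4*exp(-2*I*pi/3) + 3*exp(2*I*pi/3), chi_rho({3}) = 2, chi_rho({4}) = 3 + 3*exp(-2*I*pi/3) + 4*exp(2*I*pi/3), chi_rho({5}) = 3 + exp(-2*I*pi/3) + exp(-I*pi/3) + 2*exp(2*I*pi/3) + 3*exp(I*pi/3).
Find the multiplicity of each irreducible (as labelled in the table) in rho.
Multiplicities: chi_0: 3, chi_1: 1, chi_2: 1, chi_3: 0, chi_4: 2, chi_5: 3.

Working: Use <chi_rho, chi> = (1/|G|) sum_C |C| * chi_rho(C) * conj(chi(C)) with |G| = 6 for each irreducible chi in the table:
  <chi_rho, chi_0> = (1/6)[1*(10)*conj(1) + 1*(3 + 3*exp(-I*pi/3) + 2*exp(-2*I*pi/3) + exp(2*I*pi/3) + exp(I*pi/3))*conj(1) + 1*(3 + 4*exp(-2*I*pi/3) + 3*exp(2*I*pi/3))*conj(1) + 1*(2)*conj(1) + 1*(3 + 3*exp(-2*I*pi/3) + 4*exp(2*I*pi/3))*conj(1) + 1*(3 + exp(-2*I*pi/3) + exp(-I*pi/3) + 2*exp(2*I*pi/3) + 3*exp(I*pi/3))*conj(1)]
      = (1/6)[(10) + (3 + 3*exp(-I*pi/3) + 2*exp(-2*I*pi/3) + exp(2*I*pi/3) + exp(I*pi/3)) + (3 + 4*exp(-2*I*pi/3) + 3*exp(2*I*pi/3)) + (2) + (3 + 3*exp(-2*I*pi/3) + 4*exp(2*I*pi/3)) + (3 + exp(-2*I*pi/3) + exp(-I*pi/3) + 2*exp(2*I*pi/3) + 3*exp(I*pi/3))] = 18/6 = 3
  <chi_rho, chi_1> = (1/6)[1*(10)*conj(1) + 1*(3 + 3*exp(-I*pi/3) + 2*exp(-2*I*pi/3) + exp(2*I*pi/3) + exp(I*pi/3))*conj(exp(I*pi/3)) + 1*(3 + 4*exp(-2*I*pi/3) + 3*exp(2*I*pi/3))*conj(exp(2*I*pi/3)) + 1*(2)*conj(-1) + 1*(3 + 3*exp(-2*I*pi/3) + 4*exp(2*I*pi/3))*conj(exp(-2*I*pi/3)) + 1*(3 + exp(-2*I*pi/3) + exp(-I*pi/3) + 2*exp(2*I*pi/3) + 3*exp(I*pi/3))*conj(exp(-I*pi/3))]
      = (1/6)[(10) + (-1 + 3*exp(-2*I*pi/3) + 3*exp(-I*pi/3) + exp(I*pi/3)) + (3 + 3*exp(-2*I*pi/3) + 4*exp(2*I*pi/3)) + (-2) + (3 + 4*exp(-2*I*pi/3) + 3*exp(2*I*pi/3)) + (-1 + exp(-I*pi/3) + 3*exp(2*I*pi/3) + 3*exp(I*pi/3))] = 6/6 = 1
  <chi_rho, chi_2> = (1/6)[1*(10)*conj(1) + 1*(3 + 3*exp(-I*pi/3) + 2*exp(-2*I*pi/3) + exp(2*I*pi/3) + exp(I*pi/3))*conj(exp(2*I*pi/3)) + 1*(3 + 4*exp(-2*I*pi/3) + 3*exp(2*I*pi/3))*conj(exp(-2*I*pi/3)) + 1*(2)*conj(1) + 1*(3 + 3*exp(-2*I*pi/3) + 4*exp(2*I*pi/3))*conj(exp(2*I*pi/3)) + 1*(3 + exp(-2*I*pi/3) + exp(-I*pi/3) + 2*exp(2*I*pi/3) + 3*exp(I*pi/3))*conj(exp(-2*I*pi/3))]
      = (1/6)[(10) + (-2 + 3*exp(-2*I*pi/3) + exp(-I*pi/3) + 2*exp(2*I*pi/3)) + (1) + (2) + (1) + (-2 + 2*exp(-2*I*pi/3) + exp(I*pi/3) + 3*exp(2*I*pi/3))] = 6/6 = 1
  <chi_rho, chi_3> = (1/6)[1*(10)*conj(1) + 1*(3 + 3*exp(-I*pi/3) + 2*exp(-2*I*pi/3) + exp(2*I*pi/3) + exp(I*pi/3))*conj(-1) + 1*(3 + 4*exp(-2*I*pi/3) + 3*exp(2*I*pi/3))*conj(1) + 1*(2)*conj(-1) + 1*(3 + 3*exp(-2*I*pi/3) + 4*exp(2*I*pi/3))*conj(1) + 1*(3 + exp(-2*I*pi/3) + exp(-I*pi/3) + 2*exp(2*I*pi/3) + 3*exp(I*pi/3))*conj(-1)]
      = (1/6)[(10) + (-3 - exp(I*pi/3) - exp(2*I*pi/3) - 2*exp(-2*I*pi/3) - 3*exp(-I*pi/3)) + (3 + 4*exp(-2*I*pi/3) + 3*exp(2*I*pi/3)) + (-2) + (3 + 3*exp(-2*I*pi/3) + 4*exp(2*I*pi/3)) + (-3 - 3*exp(I*pi/3) - 2*exp(2*I*pi/3) - exp(-I*pi/3) - exp(-2*I*pi/3))] = 0/6 = 0
  <chi_rho, chi_4> = (1/6)[1*(10)*conj(1) + 1*(3 + 3*exp(-I*pi/3) + 2*exp(-2*I*pi/3) + exp(2*I*pi/3) + exp(I*pi/3))*conj(exp(-2*I*pi/3)) + 1*(3 + 4*exp(-2*I*pi/3) + 3*exp(2*I*pi/3))*conj(exp(2*I*pi/3)) + 1*(2)*conj(1) + 1*(3 + 3*exp(-2*I*pi/3) + 4*exp(2*I*pi/3))*conj(exp(-2*I*pi/3)) + 1*(3 + exp(-2*I*pi/3) + exp(-I*pi/3) + 2*exp(2*I*pi/3) + 3*exp(I*pi/3))*conj(exp(2*I*pi/3))]
      = (1/6)[(10) + (1 + exp(-2*I*pi/3) + 3*exp(2*I*pi/3) + 3*exp(I*pi/3)) + (3 + 3*exp(-2*I*pi/3) + 4*exp(2*I*pi/3)) + (2) + (3 + 4*exp(-2*I*pi/3) + 3*exp(2*I*pi/3)) + (1 + 3*exp(-2*I*pi/3) + 3*exp(-I*pi/3) + exp(2*I*pi/3))] = 12/6 = 2
  <chi_rho, chi_5> = (1/6)[1*(10)*conj(1) + 1*(3 + 3*exp(-I*pi/3) + 2*exp(-2*I*pi/3) + exp(2*I*pi/3) + exp(I*pi/3))*conj(exp(-I*pi/3)) + 1*(3 + 4*exp(-2*I*pi/3) + 3*exp(2*I*pi/3))*conj(exp(-2*I*pi/3)) + 1*(2)*conj(-1) + 1*(3 + 3*exp(-2*I*pi/3) + 4*exp(2*I*pi/3))*conj(exp(2*I*pi/3)) + 1*(3 + exp(-2*I*pi/3) + exp(-I*pi/3) + 2*exp(2*I*pi/3) + 3*exp(I*pi/3))*conj(exp(I*pi/3))]
      = (1/6)[(10) + (2 + 2*exp(-I*pi/3) + exp(2*I*pi/3) + 3*exp(I*pi/3)) + (1) + (-2) + (1) + (2 + 3*exp(-I*pi/3) + exp(-2*I*pi/3) + 2*exp(I*pi/3))] = 18/6 = 3
(Exp terms are combined using exp(i*s)*conj(exp(i*t)) = exp(i*(s-t)), and sums of them are collapsed using the identity that for every m > 1 the m distinct m-th roots of unity sum to 0, e.g. 1 + exp(2*I*pi/3) + exp(-2*I*pi/3) = 0.)
Dimension check: dim(rho) = sum (mult * dim) = 3*1 + 1*1 + 1*1 + 0*1 + 2*1 + 3*1 = 10 = chi_rho(e) = 10.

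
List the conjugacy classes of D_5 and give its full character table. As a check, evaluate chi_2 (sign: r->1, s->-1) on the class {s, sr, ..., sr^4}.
Conjugacy classes: {e} of size 1, {r^1, r^4} of size 2, {r^2, r^3} of size 2, {s, sr, ..., sr^4} of size 5.
Character table:
  irrep \ class              {e} (size 1)  {r^1, r^4} (size 2)  {r^2, r^3} (size 2)  {s, sr, ..., sr^4} (size 5)
  chi_1 (triv)               1             1                    1                    1                          
  chi_2 (sign: r->1, s->-1)  1             1                    1                    -1                         
  chi_3 (2d, j=1)            2             -1/2 + sqrt(5)/2     -sqrt(5)/2 - 1/2     0                          
  chi_4 (2d, j=2)            2             -sqrt(5)/2 - 1/2     -1/2 + sqrt(5)/2     0                          

Spot check: chi_2 (sign: r->1, s->-1) on {s, sr, ..., sr^4} = -1.

Derivation: D_5 has order 2*5 = 10 with 4 conjugacy classes, hence 4 irreducibles. Sum of squared dims 1 + 1 + 4 + 4 = 10 = |G|. Linear characters come from the abelianisation; the 2-dimensional irreps have character r^k -> 2*cos(2*pi*j*k/5), reflections -> 0.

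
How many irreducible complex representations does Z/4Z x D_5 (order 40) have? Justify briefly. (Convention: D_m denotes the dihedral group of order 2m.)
16

Working: The number of irreducible complex representations of a finite group equals its number of conjugacy classes. For a direct product, #classes(G x H) = #classes(G) * #classes(H). Z/4Z has 4 classes (abelian), D_5 has 4 classes, so 4 * 4 = 16, so Z/4Z x D_5 (order 40) has exactly 16 irreducible complex representations.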